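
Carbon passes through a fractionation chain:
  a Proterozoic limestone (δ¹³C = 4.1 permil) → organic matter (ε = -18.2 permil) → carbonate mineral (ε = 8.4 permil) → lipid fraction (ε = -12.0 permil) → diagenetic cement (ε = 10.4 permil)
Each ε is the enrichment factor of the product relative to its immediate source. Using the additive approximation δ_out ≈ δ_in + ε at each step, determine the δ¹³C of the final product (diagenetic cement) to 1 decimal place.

-7.3 permil

step 1: δ ≈ 4.1 + (-18.2) = -14.1 permil
step 2: δ ≈ -14.1 + (8.4) = -5.7 permil
step 3: δ ≈ -5.7 + (-12.0) = -17.7 permil
step 4: δ ≈ -17.7 + (10.4) = -7.3 permil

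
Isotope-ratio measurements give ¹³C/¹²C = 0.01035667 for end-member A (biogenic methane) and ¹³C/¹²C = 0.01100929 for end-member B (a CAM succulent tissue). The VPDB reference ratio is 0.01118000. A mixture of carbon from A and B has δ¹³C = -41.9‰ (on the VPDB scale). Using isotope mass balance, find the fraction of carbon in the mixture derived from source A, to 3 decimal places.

δ_A = (0.01035667/0.01118000 − 1)×1000 = (0.926357 − 1)×1000 = -73.643‰
δ_B = (0.01100929/0.01118000 − 1)×1000 = (0.984731 − 1)×1000 = -15.269‰
f_A = (δ_mix − δ_B)/(δ_A − δ_B) = (-41.9 − (-15.269))/(-73.643 − (-15.269))
f_A = -26.631 / -58.374 = 0.4562

0.456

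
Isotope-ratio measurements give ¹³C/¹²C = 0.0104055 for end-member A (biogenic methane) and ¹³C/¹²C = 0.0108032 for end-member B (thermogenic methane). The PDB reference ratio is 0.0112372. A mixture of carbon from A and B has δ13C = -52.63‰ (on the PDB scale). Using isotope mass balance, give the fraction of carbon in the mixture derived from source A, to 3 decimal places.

0.396

δ_A = (0.0104055/0.0112372 − 1)×1000 = (0.925987 − 1)×1000 = -74.013‰
δ_B = (0.0108032/0.0112372 − 1)×1000 = (0.961378 − 1)×1000 = -38.622‰
f_A = (δ_mix − δ_B)/(δ_A − δ_B) = (-52.63 − (-38.622))/(-74.013 − (-38.622))
f_A = -14.008 / -35.391 = 0.3958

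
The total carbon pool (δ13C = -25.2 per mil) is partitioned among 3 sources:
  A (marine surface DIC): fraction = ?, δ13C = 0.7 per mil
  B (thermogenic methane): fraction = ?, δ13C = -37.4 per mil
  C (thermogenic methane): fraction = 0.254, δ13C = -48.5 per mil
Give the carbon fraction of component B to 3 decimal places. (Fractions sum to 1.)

0.352

Let f_B and f_A be the unknown fractions; fractions sum to 1 so f_B + f_A = 0.746.
Mass balance: Σ fᵢ·δᵢ = δ_bulk ⇒ f_B·(-37.4) + f_A·(0.7) = -25.2 − (-12.319) = -12.881
Substitute f_A = 0.746 − f_B:
f_B·(-37.4 − 0.7) = -12.881 − 0.746×(0.7) = -13.403
f_B = -13.403 / -38.1 = 0.3518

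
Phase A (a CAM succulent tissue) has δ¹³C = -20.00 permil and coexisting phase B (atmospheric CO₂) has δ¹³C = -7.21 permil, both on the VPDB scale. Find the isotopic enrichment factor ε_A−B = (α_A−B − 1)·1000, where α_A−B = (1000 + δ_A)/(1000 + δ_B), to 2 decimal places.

α_A−B = (1000 + -20.00) / (1000 + -7.21) = 980.00 / 992.79 = 0.987117
ε_A−B = (0.987117 − 1) × 1000 = -12.883 permil
(The approximation ε ≈ δ_A − δ_B would give -12.79 permil.)

-12.88 permil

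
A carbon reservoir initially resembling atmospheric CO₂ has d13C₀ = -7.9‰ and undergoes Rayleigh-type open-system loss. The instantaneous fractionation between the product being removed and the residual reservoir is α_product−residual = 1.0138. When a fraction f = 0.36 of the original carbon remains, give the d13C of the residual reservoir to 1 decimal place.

Rayleigh residual: δ_res = (δ₀ + 1000)·f^(α−1) − 1000
α − 1 = 0.01380
f^(α−1) = 0.36^(0.01380) = 0.986000
δ_res = (-7.9 + 1000) × 0.986000 − 1000 = 978.211 − 1000 = -21.79‰

-21.8‰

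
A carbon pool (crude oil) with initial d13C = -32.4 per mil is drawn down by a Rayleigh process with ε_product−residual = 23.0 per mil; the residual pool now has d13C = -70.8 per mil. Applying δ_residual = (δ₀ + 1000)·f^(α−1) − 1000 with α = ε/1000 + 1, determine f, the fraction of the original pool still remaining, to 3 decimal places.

0.172

α − 1 = ε/1000 = 0.0230
(δ_res + 1000)/(δ₀ + 1000) = (-70.8 + 1000)/(-32.4 + 1000) = 929.2/967.6 = 0.960314
f = 0.960314^(1/0.0230) = exp(ln(0.960314)/0.0230) = exp(-0.04049/0.0230)
f = exp(-1.7606) = 0.1719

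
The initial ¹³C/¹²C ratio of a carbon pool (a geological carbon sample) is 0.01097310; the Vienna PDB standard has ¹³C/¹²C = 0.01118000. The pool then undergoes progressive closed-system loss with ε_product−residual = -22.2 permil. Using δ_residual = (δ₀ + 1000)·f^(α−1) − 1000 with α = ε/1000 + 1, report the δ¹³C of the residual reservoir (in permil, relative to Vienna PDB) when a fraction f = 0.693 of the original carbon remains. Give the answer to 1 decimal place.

-10.5 permil

δ₀ = (0.01097310/0.01118000 − 1)×1000 = (0.981494 − 1)×1000 = -18.506 permil
α − 1 = ε/1000 = -0.0222
f^(α−1) = 0.693^(-0.0222) = 1.008175
δ_res = (-18.506 + 1000) × 1.008175 − 1000 = 989.517 − 1000 = -10.48 permil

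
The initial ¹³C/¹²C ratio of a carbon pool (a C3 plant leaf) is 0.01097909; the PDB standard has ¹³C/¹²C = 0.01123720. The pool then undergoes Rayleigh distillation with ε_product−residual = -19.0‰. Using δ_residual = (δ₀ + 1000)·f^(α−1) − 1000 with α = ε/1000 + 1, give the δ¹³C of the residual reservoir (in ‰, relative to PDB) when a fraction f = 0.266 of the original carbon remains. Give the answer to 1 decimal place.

1.9‰

δ₀ = (0.01097909/0.01123720 − 1)×1000 = (0.977031 − 1)×1000 = -22.969‰
α − 1 = ε/1000 = -0.0190
f^(α−1) = 0.266^(-0.0190) = 1.025480
δ_res = (-22.969 + 1000) × 1.025480 − 1000 = 1001.926 − 1000 = 1.93‰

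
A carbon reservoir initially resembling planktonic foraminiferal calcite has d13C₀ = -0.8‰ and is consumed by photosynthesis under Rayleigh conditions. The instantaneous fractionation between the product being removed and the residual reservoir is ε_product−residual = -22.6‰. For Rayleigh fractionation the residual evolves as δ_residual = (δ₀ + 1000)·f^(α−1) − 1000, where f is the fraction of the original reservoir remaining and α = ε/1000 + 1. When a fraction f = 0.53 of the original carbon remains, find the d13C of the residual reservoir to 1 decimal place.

Rayleigh residual: δ_res = (δ₀ + 1000)·f^(α−1) − 1000
α = ε/1000 + 1 = 0.97740, so α − 1 = -0.02260
f^(α−1) = 0.53^(-0.02260) = 1.014452
δ_res = (-0.8 + 1000) × 1.014452 − 1000 = 1013.640 − 1000 = 13.64‰

13.6‰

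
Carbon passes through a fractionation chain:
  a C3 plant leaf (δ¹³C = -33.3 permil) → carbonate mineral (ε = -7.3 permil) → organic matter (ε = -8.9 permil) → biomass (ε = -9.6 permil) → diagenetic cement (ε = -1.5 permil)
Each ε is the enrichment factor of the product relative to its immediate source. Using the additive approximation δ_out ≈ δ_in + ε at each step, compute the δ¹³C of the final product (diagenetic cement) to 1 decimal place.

step 1: δ ≈ -33.3 + (-7.3) = -40.6 permil
step 2: δ ≈ -40.6 + (-8.9) = -49.5 permil
step 3: δ ≈ -49.5 + (-9.6) = -59.1 permil
step 4: δ ≈ -59.1 + (-1.5) = -60.6 permil

-60.6 permil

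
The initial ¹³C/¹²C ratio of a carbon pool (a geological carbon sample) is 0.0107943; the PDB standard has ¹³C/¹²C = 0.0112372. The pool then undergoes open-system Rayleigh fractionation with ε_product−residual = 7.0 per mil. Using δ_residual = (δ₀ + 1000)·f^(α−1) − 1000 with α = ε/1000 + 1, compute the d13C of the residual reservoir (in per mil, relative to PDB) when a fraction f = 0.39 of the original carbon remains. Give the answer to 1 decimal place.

-45.7 per mil

δ₀ = (0.0107943/0.0112372 − 1)×1000 = (0.960586 − 1)×1000 = -39.414 per mil
α − 1 = ε/1000 = 0.0070
f^(α−1) = 0.39^(0.0070) = 0.993430
δ_res = (-39.414 + 1000) × 0.993430 − 1000 = 954.276 − 1000 = -45.72 per mil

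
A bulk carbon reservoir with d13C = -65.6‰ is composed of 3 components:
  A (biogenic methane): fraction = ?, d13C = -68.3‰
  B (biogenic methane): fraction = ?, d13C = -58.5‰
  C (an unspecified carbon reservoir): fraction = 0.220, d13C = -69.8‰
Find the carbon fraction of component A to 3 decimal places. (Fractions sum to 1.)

0.471

Let f_A and f_B be the unknown fractions; fractions sum to 1 so f_A + f_B = 0.780.
Mass balance: Σ fᵢ·δᵢ = δ_bulk ⇒ f_A·(-68.3) + f_B·(-58.5) = -65.6 − (-15.356) = -50.244
Substitute f_B = 0.780 − f_A:
f_A·(-68.3 − -58.5) = -50.244 − 0.780×(-58.5) = -4.614
f_A = -4.614 / -9.8 = 0.4708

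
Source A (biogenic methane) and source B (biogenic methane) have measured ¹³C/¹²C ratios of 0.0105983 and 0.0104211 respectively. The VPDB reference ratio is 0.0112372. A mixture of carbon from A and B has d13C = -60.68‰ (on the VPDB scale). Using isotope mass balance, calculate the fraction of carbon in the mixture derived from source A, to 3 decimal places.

0.757

δ_A = (0.0105983/0.0112372 − 1)×1000 = (0.943144 − 1)×1000 = -56.856‰
δ_B = (0.0104211/0.0112372 − 1)×1000 = (0.927375 − 1)×1000 = -72.625‰
f_A = (δ_mix − δ_B)/(δ_A − δ_B) = (-60.68 − (-72.625))/(-56.856 − (-72.625))
f_A = 11.945 / 15.769 = 0.7575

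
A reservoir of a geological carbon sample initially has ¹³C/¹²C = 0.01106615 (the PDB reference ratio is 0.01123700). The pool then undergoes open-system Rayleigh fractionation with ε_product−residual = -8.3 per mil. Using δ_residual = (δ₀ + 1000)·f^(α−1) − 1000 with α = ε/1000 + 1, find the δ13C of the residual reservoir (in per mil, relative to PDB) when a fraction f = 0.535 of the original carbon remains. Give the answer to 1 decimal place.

-10.1 per mil

δ₀ = (0.01106615/0.01123700 − 1)×1000 = (0.984796 − 1)×1000 = -15.204 per mil
α − 1 = ε/1000 = -0.0083
f^(α−1) = 0.535^(-0.0083) = 1.005205
δ_res = (-15.204 + 1000) × 1.005205 − 1000 = 989.922 − 1000 = -10.08 per mil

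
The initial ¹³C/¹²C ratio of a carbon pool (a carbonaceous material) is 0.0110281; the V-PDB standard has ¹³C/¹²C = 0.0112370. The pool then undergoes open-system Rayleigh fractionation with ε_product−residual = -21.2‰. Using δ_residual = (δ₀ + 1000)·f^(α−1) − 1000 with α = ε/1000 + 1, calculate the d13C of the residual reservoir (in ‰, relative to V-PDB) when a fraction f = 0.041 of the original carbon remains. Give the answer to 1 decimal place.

δ₀ = (0.0110281/0.0112370 − 1)×1000 = (0.981410 − 1)×1000 = -18.590‰
α − 1 = ε/1000 = -0.0212
f^(α−1) = 0.041^(-0.0212) = 1.070062
δ_res = (-18.590 + 1000) × 1.070062 − 1000 = 1050.169 − 1000 = 50.17‰

50.2‰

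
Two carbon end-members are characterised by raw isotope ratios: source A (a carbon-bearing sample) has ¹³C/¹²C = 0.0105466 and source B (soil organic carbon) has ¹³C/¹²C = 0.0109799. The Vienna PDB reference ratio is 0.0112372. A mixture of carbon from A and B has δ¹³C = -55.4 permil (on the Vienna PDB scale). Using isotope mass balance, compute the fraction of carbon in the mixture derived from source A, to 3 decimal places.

0.843

δ_A = (0.0105466/0.0112372 − 1)×1000 = (0.938543 − 1)×1000 = -61.457 permil
δ_B = (0.0109799/0.0112372 − 1)×1000 = (0.977103 − 1)×1000 = -22.897 permil
f_A = (δ_mix − δ_B)/(δ_A − δ_B) = (-55.4 − (-22.897))/(-61.457 − (-22.897))
f_A = -32.503 / -38.559 = 0.8429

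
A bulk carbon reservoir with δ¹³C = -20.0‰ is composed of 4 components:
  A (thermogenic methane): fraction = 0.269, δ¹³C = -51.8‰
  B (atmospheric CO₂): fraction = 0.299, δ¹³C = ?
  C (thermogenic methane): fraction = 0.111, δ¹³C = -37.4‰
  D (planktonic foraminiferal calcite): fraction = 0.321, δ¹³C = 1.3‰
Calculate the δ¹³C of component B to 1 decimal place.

-7.8‰

Isotope mass balance: δ_bulk = Σ fᵢ·δᵢ.
-20.0 = 0.269×(-51.8) + 0.299×δ_B + 0.111×(-37.4) + 0.321×(1.3)
0.299·δ_B = -20.0 − (-17.668) = -2.332
δ_B = -2.332 / 0.299 = -7.80‰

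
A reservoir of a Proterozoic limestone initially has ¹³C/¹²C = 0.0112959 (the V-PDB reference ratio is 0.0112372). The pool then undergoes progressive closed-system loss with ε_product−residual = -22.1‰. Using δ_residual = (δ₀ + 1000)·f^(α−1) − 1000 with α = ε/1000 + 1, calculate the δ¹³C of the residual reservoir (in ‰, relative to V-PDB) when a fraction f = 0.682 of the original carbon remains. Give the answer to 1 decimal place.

δ₀ = (0.0112959/0.0112372 − 1)×1000 = (1.005224 − 1)×1000 = 5.224‰
α − 1 = ε/1000 = -0.0221
f^(α−1) = 0.682^(-0.0221) = 1.008494
δ_res = (5.224 + 1000) × 1.008494 − 1000 = 1013.762 − 1000 = 13.76‰

13.8‰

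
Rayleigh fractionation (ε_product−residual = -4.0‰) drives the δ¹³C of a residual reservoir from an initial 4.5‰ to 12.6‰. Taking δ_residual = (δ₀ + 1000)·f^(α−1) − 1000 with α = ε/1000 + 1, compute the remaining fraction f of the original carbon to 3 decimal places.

0.134

α − 1 = ε/1000 = -0.0040
(δ_res + 1000)/(δ₀ + 1000) = (12.6 + 1000)/(4.5 + 1000) = 1012.6/1004.5 = 1.008064
f = 1.008064^(1/-0.0040) = exp(ln(1.008064)/-0.0040) = exp(0.00803/-0.0040)
f = exp(-2.0078) = 0.1343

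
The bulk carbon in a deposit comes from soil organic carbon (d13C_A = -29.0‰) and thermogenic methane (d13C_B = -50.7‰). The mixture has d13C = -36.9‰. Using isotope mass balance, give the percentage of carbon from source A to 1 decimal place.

δ_mix = f_A·δ_A + (1 − f_A)·δ_B  ⇒  f_A = (δ_mix − δ_B)/(δ_A − δ_B)
f_A = (-36.9 − (-50.7)) / (-29.0 − (-50.7))
f_A = 13.8 / 21.7 = 0.6359

63.6%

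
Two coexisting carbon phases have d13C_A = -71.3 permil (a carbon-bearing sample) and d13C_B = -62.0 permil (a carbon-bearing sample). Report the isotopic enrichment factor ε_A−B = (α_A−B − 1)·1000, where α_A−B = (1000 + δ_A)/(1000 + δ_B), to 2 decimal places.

-9.91 permil

α_A−B = (1000 + -71.3) / (1000 + -62.0) = 928.7 / 938.0 = 0.990085
ε_A−B = (0.990085 − 1) × 1000 = -9.915 permil
(The approximation ε ≈ δ_A − δ_B would give -9.3 permil.)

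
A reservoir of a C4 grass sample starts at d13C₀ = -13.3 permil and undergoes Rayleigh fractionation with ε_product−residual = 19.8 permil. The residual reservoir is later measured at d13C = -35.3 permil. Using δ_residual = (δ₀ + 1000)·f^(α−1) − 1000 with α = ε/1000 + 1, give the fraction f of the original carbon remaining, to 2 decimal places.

α − 1 = ε/1000 = 0.0198
(δ_res + 1000)/(δ₀ + 1000) = (-35.3 + 1000)/(-13.3 + 1000) = 964.7/986.7 = 0.977703
f = 0.977703^(1/0.0198) = exp(ln(0.977703)/0.0198) = exp(-0.02255/0.0198)
f = exp(-1.1388) = 0.3202

0.32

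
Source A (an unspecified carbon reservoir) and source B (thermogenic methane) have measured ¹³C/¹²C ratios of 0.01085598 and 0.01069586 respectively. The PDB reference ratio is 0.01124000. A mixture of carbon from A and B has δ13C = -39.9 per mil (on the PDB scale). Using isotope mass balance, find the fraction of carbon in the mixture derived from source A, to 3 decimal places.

0.597

δ_A = (0.01085598/0.01124000 − 1)×1000 = (0.965835 − 1)×1000 = -34.165 per mil
δ_B = (0.01069586/0.01124000 − 1)×1000 = (0.951589 − 1)×1000 = -48.411 per mil
f_A = (δ_mix − δ_B)/(δ_A − δ_B) = (-39.9 − (-48.411))/(-34.165 − (-48.411))
f_A = 8.511 / 14.246 = 0.5975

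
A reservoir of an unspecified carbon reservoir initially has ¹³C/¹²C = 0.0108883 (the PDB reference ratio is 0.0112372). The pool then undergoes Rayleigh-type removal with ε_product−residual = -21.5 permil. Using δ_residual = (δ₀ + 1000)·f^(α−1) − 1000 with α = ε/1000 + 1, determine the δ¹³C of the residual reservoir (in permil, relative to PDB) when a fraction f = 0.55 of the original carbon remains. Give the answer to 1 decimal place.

-18.5 permil

δ₀ = (0.0108883/0.0112372 − 1)×1000 = (0.968951 − 1)×1000 = -31.049 permil
α − 1 = ε/1000 = -0.0215
f^(α−1) = 0.55^(-0.0215) = 1.012936
δ_res = (-31.049 + 1000) × 1.012936 − 1000 = 981.486 − 1000 = -18.51 permil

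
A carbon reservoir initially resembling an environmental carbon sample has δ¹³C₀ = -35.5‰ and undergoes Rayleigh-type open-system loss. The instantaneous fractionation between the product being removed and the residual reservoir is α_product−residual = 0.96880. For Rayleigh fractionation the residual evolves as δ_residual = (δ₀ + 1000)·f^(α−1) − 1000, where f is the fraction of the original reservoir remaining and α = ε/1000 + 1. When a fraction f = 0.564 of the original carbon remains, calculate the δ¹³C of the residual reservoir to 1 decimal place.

Rayleigh residual: δ_res = (δ₀ + 1000)·f^(α−1) − 1000
α − 1 = -0.03120
f^(α−1) = 0.564^(-0.03120) = 1.018029
δ_res = (-35.5 + 1000) × 1.018029 − 1000 = 981.889 − 1000 = -18.11‰

-18.1‰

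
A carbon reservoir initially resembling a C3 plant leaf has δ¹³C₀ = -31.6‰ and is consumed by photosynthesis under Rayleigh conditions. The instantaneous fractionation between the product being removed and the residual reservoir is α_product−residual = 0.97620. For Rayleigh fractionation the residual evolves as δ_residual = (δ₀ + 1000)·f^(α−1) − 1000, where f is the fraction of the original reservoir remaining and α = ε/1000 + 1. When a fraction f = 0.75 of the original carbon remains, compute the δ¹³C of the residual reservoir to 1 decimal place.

Rayleigh residual: δ_res = (δ₀ + 1000)·f^(α−1) − 1000
α − 1 = -0.02380
f^(α−1) = 0.75^(-0.02380) = 1.006870
δ_res = (-31.6 + 1000) × 1.006870 − 1000 = 975.053 − 1000 = -24.95‰

-24.9‰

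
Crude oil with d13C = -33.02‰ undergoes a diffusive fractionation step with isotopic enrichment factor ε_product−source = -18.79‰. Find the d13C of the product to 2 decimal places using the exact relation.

-51.19‰

Exactly, δ_product = (δ_source + 1000)·(ε/1000 + 1) − 1000.
δ_product = (-33.02 + 1000) × (-18.79/1000 + 1) − 1000
δ_product = -51.190‰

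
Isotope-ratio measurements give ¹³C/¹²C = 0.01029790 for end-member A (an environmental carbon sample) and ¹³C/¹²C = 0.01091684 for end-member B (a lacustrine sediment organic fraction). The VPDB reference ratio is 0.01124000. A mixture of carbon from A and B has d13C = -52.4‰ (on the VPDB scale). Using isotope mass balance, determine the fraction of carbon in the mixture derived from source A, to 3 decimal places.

δ_A = (0.01029790/0.01124000 − 1)×1000 = (0.916183 − 1)×1000 = -83.817‰
δ_B = (0.01091684/0.01124000 − 1)×1000 = (0.971249 − 1)×1000 = -28.751‰
f_A = (δ_mix − δ_B)/(δ_A − δ_B) = (-52.4 − (-28.751))/(-83.817 − (-28.751))
f_A = -23.649 / -55.066 = 0.4295

0.429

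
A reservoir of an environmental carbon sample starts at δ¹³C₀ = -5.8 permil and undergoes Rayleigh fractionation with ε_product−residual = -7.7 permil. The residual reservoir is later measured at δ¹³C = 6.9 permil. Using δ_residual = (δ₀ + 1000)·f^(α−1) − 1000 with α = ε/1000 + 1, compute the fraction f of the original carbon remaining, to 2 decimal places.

α − 1 = ε/1000 = -0.0077
(δ_res + 1000)/(δ₀ + 1000) = (6.9 + 1000)/(-5.8 + 1000) = 1006.9/994.2 = 1.012774
f = 1.012774^(1/-0.0077) = exp(ln(1.012774)/-0.0077) = exp(0.01269/-0.0077)
f = exp(-1.6485) = 0.1923

0.19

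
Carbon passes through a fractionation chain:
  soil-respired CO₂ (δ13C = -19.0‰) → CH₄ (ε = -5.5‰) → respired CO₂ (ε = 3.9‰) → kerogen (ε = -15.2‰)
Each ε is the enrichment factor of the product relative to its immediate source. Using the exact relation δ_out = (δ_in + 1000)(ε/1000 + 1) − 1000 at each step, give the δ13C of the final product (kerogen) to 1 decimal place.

-35.5‰

step 1: δ = (-19.00 + 1000)·(-5.5/1000 + 1) − 1000 = -24.40‰
step 2: δ = (-24.40 + 1000)·(3.9/1000 + 1) − 1000 = -20.59‰
step 3: δ = (-20.59 + 1000)·(-15.2/1000 + 1) − 1000 = -35.48‰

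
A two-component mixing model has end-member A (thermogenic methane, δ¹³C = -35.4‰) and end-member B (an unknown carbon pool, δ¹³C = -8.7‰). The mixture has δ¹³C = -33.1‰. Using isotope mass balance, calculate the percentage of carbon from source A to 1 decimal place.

91.4%

δ_mix = f_A·δ_A + (1 − f_A)·δ_B  ⇒  f_A = (δ_mix − δ_B)/(δ_A − δ_B)
f_A = (-33.1 − (-8.7)) / (-35.4 − (-8.7))
f_A = -24.4 / -26.7 = 0.9139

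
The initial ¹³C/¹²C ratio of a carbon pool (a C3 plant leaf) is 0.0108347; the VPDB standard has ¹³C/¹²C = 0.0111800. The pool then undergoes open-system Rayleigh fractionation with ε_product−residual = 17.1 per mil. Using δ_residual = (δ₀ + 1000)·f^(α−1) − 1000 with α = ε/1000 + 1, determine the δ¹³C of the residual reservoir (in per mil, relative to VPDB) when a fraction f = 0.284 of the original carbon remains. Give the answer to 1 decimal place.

-51.5 per mil

δ₀ = (0.0108347/0.0111800 − 1)×1000 = (0.969114 − 1)×1000 = -30.886 per mil
α − 1 = ε/1000 = 0.0171
f^(α−1) = 0.284^(0.0171) = 0.978705
δ_res = (-30.886 + 1000) × 0.978705 − 1000 = 948.477 − 1000 = -51.52 per mil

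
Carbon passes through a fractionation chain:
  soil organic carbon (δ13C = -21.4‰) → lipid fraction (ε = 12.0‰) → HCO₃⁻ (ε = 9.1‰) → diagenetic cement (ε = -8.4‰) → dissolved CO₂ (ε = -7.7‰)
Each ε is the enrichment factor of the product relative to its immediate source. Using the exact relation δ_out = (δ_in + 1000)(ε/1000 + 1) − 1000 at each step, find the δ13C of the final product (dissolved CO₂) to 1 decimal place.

step 1: δ = (-21.40 + 1000)·(12.0/1000 + 1) − 1000 = -9.66‰
step 2: δ = (-9.66 + 1000)·(9.1/1000 + 1) − 1000 = -0.64‰
step 3: δ = (-0.64 + 1000)·(-8.4/1000 + 1) − 1000 = -9.04‰
step 4: δ = (-9.04 + 1000)·(-7.7/1000 + 1) − 1000 = -16.67‰

-16.7‰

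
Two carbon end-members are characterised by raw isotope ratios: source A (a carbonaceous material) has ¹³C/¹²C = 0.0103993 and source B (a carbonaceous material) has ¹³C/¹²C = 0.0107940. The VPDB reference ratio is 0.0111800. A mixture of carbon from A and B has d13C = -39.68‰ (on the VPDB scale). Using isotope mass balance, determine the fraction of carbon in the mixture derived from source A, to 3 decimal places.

δ_A = (0.0103993/0.0111800 − 1)×1000 = (0.930170 − 1)×1000 = -69.830‰
δ_B = (0.0107940/0.0111800 − 1)×1000 = (0.965474 − 1)×1000 = -34.526‰
f_A = (δ_mix − δ_B)/(δ_A − δ_B) = (-39.68 − (-34.526))/(-69.830 − (-34.526))
f_A = -5.154 / -35.304 = 0.1460

0.146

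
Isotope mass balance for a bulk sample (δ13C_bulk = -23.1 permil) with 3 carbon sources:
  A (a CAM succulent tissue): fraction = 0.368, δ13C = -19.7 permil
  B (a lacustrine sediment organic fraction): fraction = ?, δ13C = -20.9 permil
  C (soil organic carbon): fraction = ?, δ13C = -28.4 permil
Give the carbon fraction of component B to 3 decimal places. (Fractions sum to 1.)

0.280

Let f_B and f_C be the unknown fractions; fractions sum to 1 so f_B + f_C = 0.632.
Mass balance: Σ fᵢ·δᵢ = δ_bulk ⇒ f_B·(-20.9) + f_C·(-28.4) = -23.1 − (-7.250) = -15.850
Substitute f_C = 0.632 − f_B:
f_B·(-20.9 − -28.4) = -15.850 − 0.632×(-28.4) = 2.098
f_B = 2.098 / 7.5 = 0.2798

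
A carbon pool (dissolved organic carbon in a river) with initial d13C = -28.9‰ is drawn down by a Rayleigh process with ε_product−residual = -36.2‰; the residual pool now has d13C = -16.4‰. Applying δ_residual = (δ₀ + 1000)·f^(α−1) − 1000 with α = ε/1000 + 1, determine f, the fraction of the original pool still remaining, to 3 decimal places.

0.702

α − 1 = ε/1000 = -0.0362
(δ_res + 1000)/(δ₀ + 1000) = (-16.4 + 1000)/(-28.9 + 1000) = 983.6/971.1 = 1.012872
f = 1.012872^(1/-0.0362) = exp(ln(1.012872)/-0.0362) = exp(0.01279/-0.0362)
f = exp(-0.3533) = 0.7024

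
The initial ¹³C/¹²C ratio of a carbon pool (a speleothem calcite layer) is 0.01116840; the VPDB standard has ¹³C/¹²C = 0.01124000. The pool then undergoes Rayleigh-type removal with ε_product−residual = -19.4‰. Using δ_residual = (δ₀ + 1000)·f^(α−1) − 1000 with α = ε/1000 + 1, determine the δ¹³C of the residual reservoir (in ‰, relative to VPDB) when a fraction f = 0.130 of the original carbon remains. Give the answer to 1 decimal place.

δ₀ = (0.01116840/0.01124000 − 1)×1000 = (0.993630 − 1)×1000 = -6.370‰
α − 1 = ε/1000 = -0.0194
f^(α−1) = 0.130^(-0.0194) = 1.040374
δ_res = (-6.370 + 1000) × 1.040374 − 1000 = 1033.747 − 1000 = 33.75‰

33.7‰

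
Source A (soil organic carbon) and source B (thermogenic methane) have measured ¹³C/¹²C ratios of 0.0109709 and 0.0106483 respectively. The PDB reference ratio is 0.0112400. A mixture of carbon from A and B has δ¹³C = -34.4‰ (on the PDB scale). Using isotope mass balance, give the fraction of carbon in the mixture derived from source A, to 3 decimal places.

δ_A = (0.0109709/0.0112400 − 1)×1000 = (0.976059 − 1)×1000 = -23.941‰
δ_B = (0.0106483/0.0112400 − 1)×1000 = (0.947358 − 1)×1000 = -52.642‰
f_A = (δ_mix − δ_B)/(δ_A − δ_B) = (-34.4 − (-52.642))/(-23.941 − (-52.642))
f_A = 18.242 / 28.701 = 0.6356

0.636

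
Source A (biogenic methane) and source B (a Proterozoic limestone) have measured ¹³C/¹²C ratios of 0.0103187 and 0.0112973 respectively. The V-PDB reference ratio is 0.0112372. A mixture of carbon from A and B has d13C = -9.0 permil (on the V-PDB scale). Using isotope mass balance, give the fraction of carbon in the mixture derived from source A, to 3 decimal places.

δ_A = (0.0103187/0.0112372 − 1)×1000 = (0.918263 − 1)×1000 = -81.737 permil
δ_B = (0.0112973/0.0112372 − 1)×1000 = (1.005348 − 1)×1000 = 5.348 permil
f_A = (δ_mix − δ_B)/(δ_A − δ_B) = (-9.0 − (5.348))/(-81.737 − (5.348))
f_A = -14.348 / -87.086 = 0.1648

0.165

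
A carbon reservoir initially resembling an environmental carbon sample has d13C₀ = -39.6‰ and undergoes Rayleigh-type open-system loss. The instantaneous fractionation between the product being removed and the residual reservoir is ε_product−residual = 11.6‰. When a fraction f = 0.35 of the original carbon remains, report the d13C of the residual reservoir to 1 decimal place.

Rayleigh residual: δ_res = (δ₀ + 1000)·f^(α−1) − 1000
α = ε/1000 + 1 = 1.01160, so α − 1 = 0.01160
f^(α−1) = 0.35^(0.01160) = 0.987896
δ_res = (-39.6 + 1000) × 0.987896 − 1000 = 948.775 − 1000 = -51.22‰

-51.2‰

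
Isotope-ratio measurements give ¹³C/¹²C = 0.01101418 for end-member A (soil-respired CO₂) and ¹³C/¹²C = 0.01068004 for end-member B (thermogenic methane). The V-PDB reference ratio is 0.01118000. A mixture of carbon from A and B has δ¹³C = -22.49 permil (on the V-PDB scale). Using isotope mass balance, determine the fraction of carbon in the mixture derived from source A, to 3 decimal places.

δ_A = (0.01101418/0.01118000 − 1)×1000 = (0.985168 − 1)×1000 = -14.832 permil
δ_B = (0.01068004/0.01118000 − 1)×1000 = (0.955281 − 1)×1000 = -44.719 permil
f_A = (δ_mix − δ_B)/(δ_A − δ_B) = (-22.49 − (-44.719))/(-14.832 − (-44.719))
f_A = 22.229 / 29.887 = 0.7438

0.744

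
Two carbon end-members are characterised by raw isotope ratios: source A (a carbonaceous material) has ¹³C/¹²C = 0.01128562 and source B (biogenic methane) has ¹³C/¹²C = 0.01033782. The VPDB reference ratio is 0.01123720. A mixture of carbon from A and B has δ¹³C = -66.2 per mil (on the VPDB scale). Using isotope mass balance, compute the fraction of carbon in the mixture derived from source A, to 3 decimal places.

0.164

δ_A = (0.01128562/0.01123720 − 1)×1000 = (1.004309 − 1)×1000 = 4.309 per mil
δ_B = (0.01033782/0.01123720 − 1)×1000 = (0.919964 − 1)×1000 = -80.036 per mil
f_A = (δ_mix − δ_B)/(δ_A − δ_B) = (-66.2 − (-80.036))/(4.309 − (-80.036))
f_A = 13.836 / 84.345 = 0.1640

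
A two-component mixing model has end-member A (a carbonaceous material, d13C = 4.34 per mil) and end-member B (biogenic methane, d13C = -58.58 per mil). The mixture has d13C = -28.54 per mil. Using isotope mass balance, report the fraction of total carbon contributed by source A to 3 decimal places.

δ_mix = f_A·δ_A + (1 − f_A)·δ_B  ⇒  f_A = (δ_mix − δ_B)/(δ_A − δ_B)
f_A = (-28.54 − (-58.58)) / (4.34 − (-58.58))
f_A = 30.04 / 62.92 = 0.4774

0.477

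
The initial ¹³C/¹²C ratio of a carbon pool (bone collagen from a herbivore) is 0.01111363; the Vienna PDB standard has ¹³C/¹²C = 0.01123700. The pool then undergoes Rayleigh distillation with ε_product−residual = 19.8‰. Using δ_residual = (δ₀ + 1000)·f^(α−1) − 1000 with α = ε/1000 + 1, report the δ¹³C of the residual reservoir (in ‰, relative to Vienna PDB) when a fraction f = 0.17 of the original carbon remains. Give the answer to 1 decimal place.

δ₀ = (0.01111363/0.01123700 − 1)×1000 = (0.989021 − 1)×1000 = -10.979‰
α − 1 = ε/1000 = 0.0198
f^(α−1) = 0.17^(0.0198) = 0.965524
δ_res = (-10.979 + 1000) × 0.965524 − 1000 = 954.923 − 1000 = -45.08‰

-45.1‰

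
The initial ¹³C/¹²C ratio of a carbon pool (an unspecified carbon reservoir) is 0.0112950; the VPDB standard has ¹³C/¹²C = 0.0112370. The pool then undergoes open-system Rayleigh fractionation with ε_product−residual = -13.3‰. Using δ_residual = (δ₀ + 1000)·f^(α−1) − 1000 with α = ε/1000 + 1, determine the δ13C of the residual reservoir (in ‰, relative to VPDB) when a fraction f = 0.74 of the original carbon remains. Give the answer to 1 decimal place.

9.2‰

δ₀ = (0.0112950/0.0112370 − 1)×1000 = (1.005162 − 1)×1000 = 5.162‰
α − 1 = ε/1000 = -0.0133
f^(α−1) = 0.74^(-0.0133) = 1.004013
δ_res = (5.162 + 1000) × 1.004013 − 1000 = 1009.195 − 1000 = 9.19‰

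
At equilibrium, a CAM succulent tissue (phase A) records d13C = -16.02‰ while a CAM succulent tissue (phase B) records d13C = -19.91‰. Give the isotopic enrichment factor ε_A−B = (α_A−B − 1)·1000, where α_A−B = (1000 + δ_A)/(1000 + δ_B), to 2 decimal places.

α_A−B = (1000 + -16.02) / (1000 + -19.91) = 983.98 / 980.09 = 1.003969
ε_A−B = (1.003969 − 1) × 1000 = 3.969‰
(The approximation ε ≈ δ_A − δ_B would give 3.89‰.)

3.97‰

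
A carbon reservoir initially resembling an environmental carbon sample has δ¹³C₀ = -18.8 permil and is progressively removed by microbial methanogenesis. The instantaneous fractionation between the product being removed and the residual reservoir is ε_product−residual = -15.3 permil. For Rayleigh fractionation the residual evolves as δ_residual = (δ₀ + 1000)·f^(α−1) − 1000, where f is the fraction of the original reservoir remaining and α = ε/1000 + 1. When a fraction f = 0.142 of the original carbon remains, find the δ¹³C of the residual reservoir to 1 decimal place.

Rayleigh residual: δ_res = (δ₀ + 1000)·f^(α−1) − 1000
α = ε/1000 + 1 = 0.98470, so α − 1 = -0.01530
f^(α−1) = 0.142^(-0.01530) = 1.030315
δ_res = (-18.8 + 1000) × 1.030315 − 1000 = 1010.945 − 1000 = 10.94 permil

10.9 permil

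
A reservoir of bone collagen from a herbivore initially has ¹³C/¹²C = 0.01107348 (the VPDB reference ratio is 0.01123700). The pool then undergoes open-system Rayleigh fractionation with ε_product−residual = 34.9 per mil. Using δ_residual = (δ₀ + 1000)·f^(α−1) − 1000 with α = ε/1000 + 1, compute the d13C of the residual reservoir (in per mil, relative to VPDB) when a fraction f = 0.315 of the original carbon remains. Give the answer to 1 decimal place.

δ₀ = (0.01107348/0.01123700 − 1)×1000 = (0.985448 − 1)×1000 = -14.552 per mil
α − 1 = ε/1000 = 0.0349
f^(α−1) = 0.315^(0.0349) = 0.960486
δ_res = (-14.552 + 1000) × 0.960486 − 1000 = 946.509 − 1000 = -53.49 per mil

-53.5 per mil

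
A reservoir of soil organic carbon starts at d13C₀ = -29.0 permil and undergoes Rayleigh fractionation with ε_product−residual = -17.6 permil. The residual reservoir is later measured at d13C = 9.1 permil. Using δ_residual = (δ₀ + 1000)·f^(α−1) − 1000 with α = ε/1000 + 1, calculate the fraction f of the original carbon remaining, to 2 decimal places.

0.11

α − 1 = ε/1000 = -0.0176
(δ_res + 1000)/(δ₀ + 1000) = (9.1 + 1000)/(-29.0 + 1000) = 1009.1/971.0 = 1.039238
f = 1.039238^(1/-0.0176) = exp(ln(1.039238)/-0.0176) = exp(0.03849/-0.0176)
f = exp(-2.1868) = 0.1123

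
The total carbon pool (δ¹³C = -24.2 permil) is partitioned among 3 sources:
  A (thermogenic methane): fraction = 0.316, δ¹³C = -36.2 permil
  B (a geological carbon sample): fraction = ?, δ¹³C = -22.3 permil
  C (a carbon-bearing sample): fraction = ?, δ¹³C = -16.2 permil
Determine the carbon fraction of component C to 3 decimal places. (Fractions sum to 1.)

Let f_C and f_B be the unknown fractions; fractions sum to 1 so f_C + f_B = 0.684.
Mass balance: Σ fᵢ·δᵢ = δ_bulk ⇒ f_C·(-16.2) + f_B·(-22.3) = -24.2 − (-11.439) = -12.761
Substitute f_B = 0.684 − f_C:
f_C·(-16.2 − -22.3) = -12.761 − 0.684×(-22.3) = 2.492
f_C = 2.492 / 6.1 = 0.4086

0.409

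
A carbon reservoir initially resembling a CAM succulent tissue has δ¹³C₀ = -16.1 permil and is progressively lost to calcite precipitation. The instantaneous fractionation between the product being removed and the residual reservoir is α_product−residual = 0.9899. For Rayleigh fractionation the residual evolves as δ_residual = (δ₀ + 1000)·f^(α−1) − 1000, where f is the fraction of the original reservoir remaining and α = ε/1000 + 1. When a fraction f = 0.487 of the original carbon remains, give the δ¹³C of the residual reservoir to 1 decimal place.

Rayleigh residual: δ_res = (δ₀ + 1000)·f^(α−1) − 1000
α − 1 = -0.01010
f^(α−1) = 0.487^(-0.01010) = 1.007293
δ_res = (-16.1 + 1000) × 1.007293 − 1000 = 991.076 − 1000 = -8.92 permil

-8.9 permil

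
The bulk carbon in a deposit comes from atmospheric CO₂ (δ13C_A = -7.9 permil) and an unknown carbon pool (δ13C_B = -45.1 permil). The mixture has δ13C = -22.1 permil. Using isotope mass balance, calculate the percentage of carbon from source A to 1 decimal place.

δ_mix = f_A·δ_A + (1 − f_A)·δ_B  ⇒  f_A = (δ_mix − δ_B)/(δ_A − δ_B)
f_A = (-22.1 − (-45.1)) / (-7.9 − (-45.1))
f_A = 23.0 / 37.2 = 0.6183

61.8%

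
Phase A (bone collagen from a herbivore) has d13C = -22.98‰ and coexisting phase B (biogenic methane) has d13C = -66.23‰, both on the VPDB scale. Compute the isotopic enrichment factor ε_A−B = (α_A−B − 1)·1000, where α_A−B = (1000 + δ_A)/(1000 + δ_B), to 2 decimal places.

46.32‰

α_A−B = (1000 + -22.98) / (1000 + -66.23) = 977.02 / 933.77 = 1.046318
ε_A−B = (1.046318 − 1) × 1000 = 46.318‰
(The approximation ε ≈ δ_A − δ_B would give 43.25‰.)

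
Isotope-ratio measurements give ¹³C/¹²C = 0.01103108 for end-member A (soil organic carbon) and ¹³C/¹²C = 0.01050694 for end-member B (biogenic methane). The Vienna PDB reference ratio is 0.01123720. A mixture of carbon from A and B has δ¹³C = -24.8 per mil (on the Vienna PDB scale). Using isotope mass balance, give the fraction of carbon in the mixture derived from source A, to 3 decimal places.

0.862

δ_A = (0.01103108/0.01123720 − 1)×1000 = (0.981657 − 1)×1000 = -18.343 per mil
δ_B = (0.01050694/0.01123720 − 1)×1000 = (0.935014 − 1)×1000 = -64.986 per mil
f_A = (δ_mix − δ_B)/(δ_A − δ_B) = (-24.8 − (-64.986))/(-18.343 − (-64.986))
f_A = 40.186 / 46.643 = 0.8616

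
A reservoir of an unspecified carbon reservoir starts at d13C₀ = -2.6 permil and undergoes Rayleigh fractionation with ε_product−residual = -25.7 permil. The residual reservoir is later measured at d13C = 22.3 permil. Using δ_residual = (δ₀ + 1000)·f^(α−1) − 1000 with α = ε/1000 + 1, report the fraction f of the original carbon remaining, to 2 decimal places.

0.38

α − 1 = ε/1000 = -0.0257
(δ_res + 1000)/(δ₀ + 1000) = (22.3 + 1000)/(-2.6 + 1000) = 1022.3/997.4 = 1.024965
f = 1.024965^(1/-0.0257) = exp(ln(1.024965)/-0.0257) = exp(0.02466/-0.0257)
f = exp(-0.9595) = 0.3831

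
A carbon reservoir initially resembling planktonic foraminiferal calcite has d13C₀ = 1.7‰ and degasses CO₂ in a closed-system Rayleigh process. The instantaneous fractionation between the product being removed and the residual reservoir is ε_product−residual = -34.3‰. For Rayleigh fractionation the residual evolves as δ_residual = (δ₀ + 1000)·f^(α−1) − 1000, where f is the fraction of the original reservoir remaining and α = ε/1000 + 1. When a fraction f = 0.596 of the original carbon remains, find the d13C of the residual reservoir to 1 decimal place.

19.6‰

Rayleigh residual: δ_res = (δ₀ + 1000)·f^(α−1) − 1000
α = ε/1000 + 1 = 0.96570, so α − 1 = -0.03430
f^(α−1) = 0.596^(-0.03430) = 1.017909
δ_res = (1.7 + 1000) × 1.017909 − 1000 = 1019.640 − 1000 = 19.64‰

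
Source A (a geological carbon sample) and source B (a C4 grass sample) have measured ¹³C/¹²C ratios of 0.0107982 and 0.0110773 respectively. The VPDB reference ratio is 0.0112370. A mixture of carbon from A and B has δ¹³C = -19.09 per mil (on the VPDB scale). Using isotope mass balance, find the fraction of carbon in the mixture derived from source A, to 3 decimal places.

δ_A = (0.0107982/0.0112370 − 1)×1000 = (0.960950 − 1)×1000 = -39.050 per mil
δ_B = (0.0110773/0.0112370 − 1)×1000 = (0.985788 − 1)×1000 = -14.212 per mil
f_A = (δ_mix − δ_B)/(δ_A − δ_B) = (-19.09 − (-14.212))/(-39.050 − (-14.212))
f_A = -4.878 / -24.838 = 0.1964

0.196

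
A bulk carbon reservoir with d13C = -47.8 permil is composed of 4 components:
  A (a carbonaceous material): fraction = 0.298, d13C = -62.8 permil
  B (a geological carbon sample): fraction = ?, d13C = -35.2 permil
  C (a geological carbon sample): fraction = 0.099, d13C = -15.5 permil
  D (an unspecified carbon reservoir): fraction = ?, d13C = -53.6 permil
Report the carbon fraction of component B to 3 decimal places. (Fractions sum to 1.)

Let f_B and f_D be the unknown fractions; fractions sum to 1 so f_B + f_D = 0.603.
Mass balance: Σ fᵢ·δᵢ = δ_bulk ⇒ f_B·(-35.2) + f_D·(-53.6) = -47.8 − (-20.249) = -27.551
Substitute f_D = 0.603 − f_B:
f_B·(-35.2 − -53.6) = -27.551 − 0.603×(-53.6) = 4.770
f_B = 4.770 / 18.4 = 0.2592

0.259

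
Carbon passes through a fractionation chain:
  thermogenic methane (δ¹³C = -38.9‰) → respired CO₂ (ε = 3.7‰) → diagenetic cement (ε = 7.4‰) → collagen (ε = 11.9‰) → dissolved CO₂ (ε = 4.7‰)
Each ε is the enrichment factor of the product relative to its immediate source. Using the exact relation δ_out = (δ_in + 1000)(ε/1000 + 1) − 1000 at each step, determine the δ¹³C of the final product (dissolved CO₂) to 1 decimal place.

step 1: δ = (-38.90 + 1000)·(3.7/1000 + 1) − 1000 = -35.34‰
step 2: δ = (-35.34 + 1000)·(7.4/1000 + 1) − 1000 = -28.21‰
step 3: δ = (-28.21 + 1000)·(11.9/1000 + 1) − 1000 = -16.64‰
step 4: δ = (-16.64 + 1000)·(4.7/1000 + 1) − 1000 = -12.02‰

-12.0‰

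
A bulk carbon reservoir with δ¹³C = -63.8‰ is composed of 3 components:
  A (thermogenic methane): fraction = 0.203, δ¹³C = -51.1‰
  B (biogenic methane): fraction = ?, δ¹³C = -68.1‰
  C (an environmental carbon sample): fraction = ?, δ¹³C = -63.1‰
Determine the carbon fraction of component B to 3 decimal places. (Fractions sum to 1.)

0.627

Let f_B and f_C be the unknown fractions; fractions sum to 1 so f_B + f_C = 0.797.
Mass balance: Σ fᵢ·δᵢ = δ_bulk ⇒ f_B·(-68.1) + f_C·(-63.1) = -63.8 − (-10.373) = -53.427
Substitute f_C = 0.797 − f_B:
f_B·(-68.1 − -63.1) = -53.427 − 0.797×(-63.1) = -3.136
f_B = -3.136 / -5.0 = 0.6272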